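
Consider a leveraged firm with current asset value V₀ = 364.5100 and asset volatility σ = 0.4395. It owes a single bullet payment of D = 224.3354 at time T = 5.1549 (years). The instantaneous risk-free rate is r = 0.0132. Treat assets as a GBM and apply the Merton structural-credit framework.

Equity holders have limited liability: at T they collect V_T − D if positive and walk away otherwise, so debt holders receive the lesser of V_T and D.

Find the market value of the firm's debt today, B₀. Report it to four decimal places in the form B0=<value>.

B0=162.6778

d₁ = [ln(V₀/D) + (r + σ²/2)T] / (σ√T)
   = [ln(364.5100/224.3354) + (0.0132 + 0.5·0.4395²)·5.1549] / (0.4395·√5.1549)
   = [0.485412 + 0.565906] / 0.997859 = 1.053573
d₂ = d₁ − σ√T = 1.053573 − 0.997859 = 0.055715
N(d₁) = 0.853961,  N(d₂) = 0.522216,  e^(−rT) = 0.934219
E₀ = V₀·N(d₁) − D·e^(−rT)·N(d₂)
   = 364.5100·0.853961 − 224.3354·0.934219·0.522216 = 201.832221
B₀ = V₀ − E₀ = 364.5100 − 201.832221 = 162.677779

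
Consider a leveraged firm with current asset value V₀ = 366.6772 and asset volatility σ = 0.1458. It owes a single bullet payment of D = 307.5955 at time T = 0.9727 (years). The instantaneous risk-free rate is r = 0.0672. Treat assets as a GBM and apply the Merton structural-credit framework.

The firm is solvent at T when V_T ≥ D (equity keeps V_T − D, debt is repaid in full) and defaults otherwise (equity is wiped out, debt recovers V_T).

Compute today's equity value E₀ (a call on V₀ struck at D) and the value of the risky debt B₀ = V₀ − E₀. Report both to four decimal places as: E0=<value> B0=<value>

E0=79.4482 B0=287.2290

d₁ = [ln(V₀/D) + (r + σ²/2)T] / (σ√T)
   = [ln(366.6772/307.5955) + (0.0672 + 0.5·0.1458²)·0.9727] / (0.1458·√0.9727)
   = [0.175696 + 0.075704] / 0.143796 = 1.748312
d₂ = d₁ − σ√T = 1.748312 − 0.143796 = 1.604516
N(d₁) = 0.959795,  N(d₂) = 0.945700,  e^(−rT) = 0.936725
E₀ = V₀·N(d₁) − D·e^(−rT)·N(d₂)
   = 366.6772·0.959795 − 307.5955·0.936725·0.945700 = 79.448164
B₀ = V₀ − E₀ = 366.6772 − 79.448164 = 287.229036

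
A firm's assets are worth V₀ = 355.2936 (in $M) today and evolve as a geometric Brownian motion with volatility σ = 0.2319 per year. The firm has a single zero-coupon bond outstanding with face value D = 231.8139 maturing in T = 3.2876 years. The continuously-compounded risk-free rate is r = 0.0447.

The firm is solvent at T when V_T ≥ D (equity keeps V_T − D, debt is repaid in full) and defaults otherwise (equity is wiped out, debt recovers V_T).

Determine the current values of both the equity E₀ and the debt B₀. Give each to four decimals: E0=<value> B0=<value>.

E0=159.5312 B0=195.7624

d₁ = [ln(V₀/D) + (r + σ²/2)T] / (σ√T)
   = [ln(355.2936/231.8139) + (0.0447 + 0.5·0.2319²)·3.2876] / (0.2319·√3.2876)
   = [0.427010 + 0.235355] / 0.420475 = 1.575278
d₂ = d₁ − σ√T = 1.575278 − 0.420475 = 1.154803
N(d₁) = 0.942404,  N(d₂) = 0.875914,  e^(−rT) = 0.863332
E₀ = V₀·N(d₁) − D·e^(−rT)·N(d₂)
   = 355.2936·0.942404 − 231.8139·0.863332·0.875914 = 159.531196
B₀ = V₀ − E₀ = 355.2936 − 159.531196 = 195.762404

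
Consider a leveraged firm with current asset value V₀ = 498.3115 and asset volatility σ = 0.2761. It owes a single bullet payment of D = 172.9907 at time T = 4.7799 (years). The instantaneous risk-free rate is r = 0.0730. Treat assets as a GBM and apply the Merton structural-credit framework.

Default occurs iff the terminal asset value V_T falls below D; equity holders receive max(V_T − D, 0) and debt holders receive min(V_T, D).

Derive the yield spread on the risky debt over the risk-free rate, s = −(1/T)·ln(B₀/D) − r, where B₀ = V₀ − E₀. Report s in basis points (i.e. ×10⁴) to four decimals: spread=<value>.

d₁ = [ln(V₀/D) + (r + σ²/2)T] / (σ√T)
   = [ln(498.3115/172.9907) + (0.0730 + 0.5·0.2761²)·4.7799] / (0.2761·√4.7799)
   = [1.057988 + 0.531121] / 0.603637 = 2.632558
d₂ = d₁ − σ√T = 2.632558 − 0.603637 = 2.028921
N(d₁) = 0.995763,  N(d₂) = 0.978767,  e^(−rT) = 0.705441
E₀ = V₀·N(d₁) − D·e^(−rT)·N(d₂)
   = 498.3115·0.995763 − 172.9907·0.705441·0.978767 = 376.756559
B₀ = V₀ − E₀ = 498.3115 − 376.756559 = 121.554941
spread = −(1/T)·ln(B₀/D) − r = −(1/4.7799)·ln(121.554941/172.9907) − 0.0730 = 0.00082403
in basis points: 0.00082403 × 10⁴ = 8.2403 bp

spread=8.2403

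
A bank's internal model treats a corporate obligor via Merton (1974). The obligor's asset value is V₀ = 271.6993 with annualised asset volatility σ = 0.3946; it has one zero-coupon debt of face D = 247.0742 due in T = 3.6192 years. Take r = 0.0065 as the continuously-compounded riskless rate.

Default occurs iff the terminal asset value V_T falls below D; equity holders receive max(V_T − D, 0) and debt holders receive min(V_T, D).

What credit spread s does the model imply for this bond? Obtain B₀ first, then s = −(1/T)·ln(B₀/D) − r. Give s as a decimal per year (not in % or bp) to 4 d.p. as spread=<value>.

spread=0.0801

d₁ = [ln(V₀/D) + (r + σ²/2)T] / (σ√T)
   = [ln(271.6993/247.0742) + (0.0065 + 0.5·0.3946²)·3.6192] / (0.3946·√3.6192)
   = [0.095007 + 0.305296] / 0.750695 = 0.533244
d₂ = d₁ − σ√T = 0.533244 − 0.750695 = -0.217451
N(d₁) = 0.703068,  N(d₂) = 0.413928,  e^(−rT) = 0.976750
E₀ = V₀·N(d₁) − D·e^(−rT)·N(d₂)
   = 271.6993·0.703068 − 247.0742·0.976750·0.413928 = 91.129753
B₀ = V₀ − E₀ = 271.6993 − 91.129753 = 180.569547
spread = −(1/T)·ln(B₀/D) − r = −(1/3.6192)·ln(180.569547/247.0742) − 0.0065 = 0.08014144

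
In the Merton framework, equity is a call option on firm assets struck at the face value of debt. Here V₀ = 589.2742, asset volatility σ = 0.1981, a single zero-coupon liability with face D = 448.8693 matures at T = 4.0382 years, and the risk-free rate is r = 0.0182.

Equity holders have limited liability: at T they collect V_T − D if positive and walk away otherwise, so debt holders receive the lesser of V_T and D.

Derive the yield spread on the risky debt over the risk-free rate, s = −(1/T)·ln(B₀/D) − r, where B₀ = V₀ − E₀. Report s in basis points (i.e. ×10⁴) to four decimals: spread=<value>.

d₁ = [ln(V₀/D) + (r + σ²/2)T] / (σ√T)
   = [ln(589.2742/448.8693) + (0.0182 + 0.5·0.1981²)·4.0382] / (0.1981·√4.0382)
   = [0.272160 + 0.152732] / 0.398087 = 1.067333
d₂ = d₁ − σ√T = 1.067333 − 0.398087 = 0.669246
N(d₁) = 0.857089,  N(d₂) = 0.748331,  e^(−rT) = 0.929141
E₀ = V₀·N(d₁) − D·e^(−rT)·N(d₂)
   = 589.2742·0.857089 − 448.8693·0.929141·0.748331 = 192.959821
B₀ = V₀ − E₀ = 589.2742 − 192.959821 = 396.314379
spread = −(1/T)·ln(B₀/D) − r = −(1/4.0382)·ln(396.314379/448.8693) − 0.0182 = 0.01263650
in basis points: 0.01263650 × 10⁴ = 126.3650 bp

spread=126.3650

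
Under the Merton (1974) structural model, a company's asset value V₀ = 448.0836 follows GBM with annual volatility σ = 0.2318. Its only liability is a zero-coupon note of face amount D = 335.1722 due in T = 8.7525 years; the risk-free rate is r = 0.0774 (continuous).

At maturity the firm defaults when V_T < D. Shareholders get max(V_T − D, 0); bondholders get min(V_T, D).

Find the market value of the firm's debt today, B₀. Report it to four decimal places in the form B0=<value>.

d₁ = [ln(V₀/D) + (r + σ²/2)T] / (σ√T)
   = [ln(448.0836/335.1722) + (0.0774 + 0.5·0.2318²)·8.7525] / (0.2318·√8.7525)
   = [0.290335 + 0.912585] / 0.685772 = 1.754112
d₂ = d₁ − σ√T = 1.754112 − 0.685772 = 1.068340
N(d₁) = 0.960294,  N(d₂) = 0.857317,  e^(−rT) = 0.507914
E₀ = V₀·N(d₁) − D·e^(−rT)·N(d₂)
   = 448.0836·0.960294 − 335.1722·0.507914·0.857317 = 284.343791
B₀ = V₀ − E₀ = 448.0836 − 284.343791 = 163.739809

B0=163.7398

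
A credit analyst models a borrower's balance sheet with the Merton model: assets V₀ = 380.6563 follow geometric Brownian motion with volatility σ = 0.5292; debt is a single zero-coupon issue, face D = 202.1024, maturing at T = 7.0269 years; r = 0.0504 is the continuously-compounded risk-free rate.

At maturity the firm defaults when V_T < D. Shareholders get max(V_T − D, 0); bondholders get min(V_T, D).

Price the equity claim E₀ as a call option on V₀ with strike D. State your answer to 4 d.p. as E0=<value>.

d₁ = [ln(V₀/D) + (r + σ²/2)T] / (σ√T)
   = [ln(380.6563/202.1024) + (0.0504 + 0.5·0.5292²)·7.0269] / (0.5292·√7.0269)
   = [0.633122 + 1.338107] / 1.402819 = 1.405191
d₂ = d₁ − σ√T = 1.405191 − 1.402819 = 0.002372
N(d₁) = 0.920018,  N(d₂) = 0.500946,  e^(−rT) = 0.701766
E₀ = V₀·N(d₁) − D·e^(−rT)·N(d₂)
   = 380.6563·0.920018 − 202.1024·0.701766·0.500946 = 279.162098

E0=279.1621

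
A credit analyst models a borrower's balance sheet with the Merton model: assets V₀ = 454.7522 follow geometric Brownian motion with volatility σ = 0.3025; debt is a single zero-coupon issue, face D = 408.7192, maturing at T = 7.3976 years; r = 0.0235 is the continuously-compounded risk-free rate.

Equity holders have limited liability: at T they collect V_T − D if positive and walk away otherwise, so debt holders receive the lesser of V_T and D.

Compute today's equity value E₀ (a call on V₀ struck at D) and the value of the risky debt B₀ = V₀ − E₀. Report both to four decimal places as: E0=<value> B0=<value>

d₁ = [ln(V₀/D) + (r + σ²/2)T] / (σ√T)
   = [ln(454.7522/408.7192) + (0.0235 + 0.5·0.3025²)·7.3976] / (0.3025·√7.3976)
   = [0.106724 + 0.512307] / 0.822756 = 0.752388
d₂ = d₁ − σ√T = 0.752388 − 0.822756 = -0.070368
N(d₁) = 0.774091,  N(d₂) = 0.471950,  e^(−rT) = 0.840428
E₀ = V₀·N(d₁) − D·e^(−rT)·N(d₂)
   = 454.7522·0.774091 − 408.7192·0.840428·0.471950 = 189.904998
B₀ = V₀ − E₀ = 454.7522 − 189.904998 = 264.847202

E0=189.9050 B0=264.8472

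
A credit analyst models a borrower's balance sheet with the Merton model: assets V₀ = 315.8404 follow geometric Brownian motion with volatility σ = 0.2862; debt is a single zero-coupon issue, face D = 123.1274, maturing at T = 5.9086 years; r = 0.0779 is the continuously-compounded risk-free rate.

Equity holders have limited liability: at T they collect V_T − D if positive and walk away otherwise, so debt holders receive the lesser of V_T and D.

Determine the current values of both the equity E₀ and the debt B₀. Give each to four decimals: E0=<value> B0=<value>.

E0=238.9797 B0=76.8607

d₁ = [ln(V₀/D) + (r + σ²/2)T] / (σ√T)
   = [ln(315.8404/123.1274) + (0.0779 + 0.5·0.2862²)·5.9086] / (0.2862·√5.9086)
   = [0.942017 + 0.702268] / 0.695684 = 2.363553
d₂ = d₁ − σ√T = 2.363553 − 0.695684 = 1.667869
N(d₁) = 0.990950,  N(d₂) = 0.952329,  e^(−rT) = 0.631107
E₀ = V₀·N(d₁) − D·e^(−rT)·N(d₂)
   = 315.8404·0.990950 − 123.1274·0.631107·0.952329 = 238.979724
B₀ = V₀ − E₀ = 315.8404 − 238.979724 = 76.860676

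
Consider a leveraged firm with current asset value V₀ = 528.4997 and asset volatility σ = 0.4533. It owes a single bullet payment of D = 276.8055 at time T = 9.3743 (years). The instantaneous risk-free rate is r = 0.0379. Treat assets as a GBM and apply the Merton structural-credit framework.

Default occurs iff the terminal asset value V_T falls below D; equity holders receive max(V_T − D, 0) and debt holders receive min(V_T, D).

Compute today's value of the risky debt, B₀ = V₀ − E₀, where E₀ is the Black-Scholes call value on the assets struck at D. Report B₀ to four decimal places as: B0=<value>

B0=140.6201

d₁ = [ln(V₀/D) + (r + σ²/2)T] / (σ√T)
   = [ln(528.4997/276.8055) + (0.0379 + 0.5·0.4533²)·9.3743] / (0.4533·√9.3743)
   = [0.646727 + 1.318406] / 1.387890 = 1.415914
d₂ = d₁ − σ√T = 1.415914 − 1.387890 = 0.028023
N(d₁) = 0.921600,  N(d₂) = 0.511178,  e^(−rT) = 0.700973
E₀ = V₀·N(d₁) − D·e^(−rT)·N(d₂)
   = 528.4997·0.921600 − 276.8055·0.700973·0.511178 = 387.879582
B₀ = V₀ − E₀ = 528.4997 − 387.879582 = 140.620118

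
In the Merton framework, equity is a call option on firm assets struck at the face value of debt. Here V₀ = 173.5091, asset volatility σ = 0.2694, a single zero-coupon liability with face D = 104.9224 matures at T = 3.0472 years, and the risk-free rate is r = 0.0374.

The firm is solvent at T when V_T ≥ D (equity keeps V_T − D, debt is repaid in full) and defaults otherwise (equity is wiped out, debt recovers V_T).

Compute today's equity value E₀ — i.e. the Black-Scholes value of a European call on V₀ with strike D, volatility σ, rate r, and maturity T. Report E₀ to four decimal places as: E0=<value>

d₁ = [ln(V₀/D) + (r + σ²/2)T] / (σ√T)
   = [ln(173.5091/104.9224) + (0.0374 + 0.5·0.2694²)·3.0472] / (0.2694·√3.0472)
   = [0.503009 + 0.224543] / 0.470271 = 1.547091
d₂ = d₁ − σ√T = 1.547091 − 0.470271 = 1.076820
N(d₁) = 0.939079,  N(d₂) = 0.859220,  e^(−rT) = 0.892289
E₀ = V₀·N(d₁) − D·e^(−rT)·N(d₂)
   = 173.5091·0.939079 − 104.9224·0.892289·0.859220 = 82.497723

E0=82.4977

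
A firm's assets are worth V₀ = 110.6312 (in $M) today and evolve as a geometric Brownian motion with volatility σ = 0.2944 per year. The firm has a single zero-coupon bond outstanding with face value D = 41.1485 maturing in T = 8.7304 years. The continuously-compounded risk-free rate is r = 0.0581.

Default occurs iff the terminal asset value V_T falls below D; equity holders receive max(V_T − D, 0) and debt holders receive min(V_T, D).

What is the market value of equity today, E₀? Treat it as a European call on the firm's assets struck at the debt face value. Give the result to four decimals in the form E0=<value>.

E0=86.5919

d₁ = [ln(V₀/D) + (r + σ²/2)T] / (σ√T)
   = [ln(110.6312/41.1485) + (0.0581 + 0.5·0.2944²)·8.7304] / (0.2944·√8.7304)
   = [0.989015 + 0.885574] / 0.869871 = 2.155019
d₂ = d₁ − σ√T = 2.155019 − 0.869871 = 1.285148
N(d₁) = 0.984420,  N(d₂) = 0.900630,  e^(−rT) = 0.602157
E₀ = V₀·N(d₁) − D·e^(−rT)·N(d₂)
   = 110.6312·0.984420 − 41.1485·0.602157·0.900630 = 86.591854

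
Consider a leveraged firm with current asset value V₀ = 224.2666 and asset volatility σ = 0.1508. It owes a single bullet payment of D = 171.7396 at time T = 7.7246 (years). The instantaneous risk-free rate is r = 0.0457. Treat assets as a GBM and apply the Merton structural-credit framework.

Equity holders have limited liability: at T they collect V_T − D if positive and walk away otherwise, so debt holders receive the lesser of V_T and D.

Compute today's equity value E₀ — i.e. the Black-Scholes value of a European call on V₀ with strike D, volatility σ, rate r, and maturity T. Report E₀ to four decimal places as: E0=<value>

d₁ = [ln(V₀/D) + (r + σ²/2)T] / (σ√T)
   = [ln(224.2666/171.7396) + (0.0457 + 0.5·0.1508²)·7.7246] / (0.1508·√7.7246)
   = [0.266856 + 0.440845] / 0.419121 = 1.688538
d₂ = d₁ − σ√T = 1.688538 − 0.419121 = 1.269417
N(d₁) = 0.954346,  N(d₂) = 0.897854,  e^(−rT) = 0.702567
E₀ = V₀·N(d₁) − D·e^(−rT)·N(d₂)
   = 224.2666·0.954346 − 171.7396·0.702567·0.897854 = 105.694138

E0=105.6941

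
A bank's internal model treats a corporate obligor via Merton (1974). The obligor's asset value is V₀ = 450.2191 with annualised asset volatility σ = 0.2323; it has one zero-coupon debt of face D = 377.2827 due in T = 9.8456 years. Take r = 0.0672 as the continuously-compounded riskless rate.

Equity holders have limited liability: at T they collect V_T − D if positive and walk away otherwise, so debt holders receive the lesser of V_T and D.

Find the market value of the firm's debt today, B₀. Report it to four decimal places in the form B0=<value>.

d₁ = [ln(V₀/D) + (r + σ²/2)T] / (σ√T)
   = [ln(450.2191/377.2827) + (0.0672 + 0.5·0.2323²)·9.8456] / (0.2323·√9.8456)
   = [0.176740 + 0.927275] / 0.728904 = 1.514623
d₂ = d₁ − σ√T = 1.514623 − 0.728904 = 0.785719
N(d₁) = 0.935066,  N(d₂) = 0.783984,  e^(−rT) = 0.516012
E₀ = V₀·N(d₁) − D·e^(−rT)·N(d₂)
   = 450.2191·0.935066 − 377.2827·0.516012·0.783984 = 268.356574
B₀ = V₀ − E₀ = 450.2191 − 268.356574 = 181.862526

B0=181.8625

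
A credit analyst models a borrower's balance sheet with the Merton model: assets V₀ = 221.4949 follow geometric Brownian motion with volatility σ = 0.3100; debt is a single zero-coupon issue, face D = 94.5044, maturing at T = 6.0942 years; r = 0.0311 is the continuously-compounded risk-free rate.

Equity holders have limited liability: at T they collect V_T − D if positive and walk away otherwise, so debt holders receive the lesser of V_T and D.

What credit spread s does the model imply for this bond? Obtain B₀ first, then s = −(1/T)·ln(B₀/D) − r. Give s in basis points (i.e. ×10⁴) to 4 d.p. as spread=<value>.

spread=82.2743

d₁ = [ln(V₀/D) + (r + σ²/2)T] / (σ√T)
   = [ln(221.4949/94.5044) + (0.0311 + 0.5·0.3100²)·6.0942] / (0.3100·√6.0942)
   = [0.851753 + 0.482356] / 0.765279 = 1.743297
d₂ = d₁ − σ√T = 1.743297 − 0.765279 = 0.978017
N(d₁) = 0.959359,  N(d₂) = 0.835967,  e^(−rT) = 0.827348
E₀ = V₀·N(d₁) − D·e^(−rT)·N(d₂)
   = 221.4949·0.959359 − 94.5044·0.827348·0.835967 = 147.130513
B₀ = V₀ − E₀ = 221.4949 − 147.130513 = 74.364387
spread = −(1/T)·ln(B₀/D) − r = −(1/6.0942)·ln(74.364387/94.5044) − 0.0311 = 0.00822743
in basis points: 0.00822743 × 10⁴ = 82.2743 bp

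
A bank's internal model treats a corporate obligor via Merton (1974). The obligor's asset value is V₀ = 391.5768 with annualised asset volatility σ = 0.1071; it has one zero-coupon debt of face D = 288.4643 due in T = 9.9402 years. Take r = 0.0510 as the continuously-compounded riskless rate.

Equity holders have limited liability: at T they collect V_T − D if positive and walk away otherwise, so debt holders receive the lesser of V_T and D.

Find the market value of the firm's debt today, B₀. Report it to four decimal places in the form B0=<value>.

d₁ = [ln(V₀/D) + (r + σ²/2)T] / (σ√T)
   = [ln(391.5768/288.4643) + (0.0510 + 0.5·0.1071²)·9.9402] / (0.1071·√9.9402)
   = [0.305610 + 0.563959] / 0.337666 = 2.575238
d₂ = d₁ − σ√T = 2.575238 − 0.337666 = 2.237572
N(d₁) = 0.994991,  N(d₂) = 0.987376,  e^(−rT) = 0.602330
E₀ = V₀·N(d₁) − D·e^(−rT)·N(d₂)
   = 391.5768·0.994991 − 288.4643·0.602330·0.987376 = 218.058443
B₀ = V₀ − E₀ = 391.5768 − 218.058443 = 173.518357

B0=173.5184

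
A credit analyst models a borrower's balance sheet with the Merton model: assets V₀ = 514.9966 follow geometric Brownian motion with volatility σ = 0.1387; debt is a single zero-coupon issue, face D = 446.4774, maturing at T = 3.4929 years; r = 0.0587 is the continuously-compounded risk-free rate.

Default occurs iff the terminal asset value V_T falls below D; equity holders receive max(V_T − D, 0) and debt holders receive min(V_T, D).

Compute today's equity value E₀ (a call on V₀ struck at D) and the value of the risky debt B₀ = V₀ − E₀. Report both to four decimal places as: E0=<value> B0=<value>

E0=155.9307 B0=359.0659

d₁ = [ln(V₀/D) + (r + σ²/2)T] / (σ√T)
   = [ln(514.9966/446.4774) + (0.0587 + 0.5·0.1387²)·3.4929] / (0.1387·√3.4929)
   = [0.142772 + 0.238631] / 0.259221 = 1.471343
d₂ = d₁ − σ√T = 1.471343 − 0.259221 = 1.212122
N(d₁) = 0.929401,  N(d₂) = 0.887267,  e^(−rT) = 0.814620
E₀ = V₀·N(d₁) − D·e^(−rT)·N(d₂)
   = 514.9966·0.929401 − 446.4774·0.814620·0.887267 = 155.930710
B₀ = V₀ − E₀ = 514.9966 − 155.930710 = 359.065890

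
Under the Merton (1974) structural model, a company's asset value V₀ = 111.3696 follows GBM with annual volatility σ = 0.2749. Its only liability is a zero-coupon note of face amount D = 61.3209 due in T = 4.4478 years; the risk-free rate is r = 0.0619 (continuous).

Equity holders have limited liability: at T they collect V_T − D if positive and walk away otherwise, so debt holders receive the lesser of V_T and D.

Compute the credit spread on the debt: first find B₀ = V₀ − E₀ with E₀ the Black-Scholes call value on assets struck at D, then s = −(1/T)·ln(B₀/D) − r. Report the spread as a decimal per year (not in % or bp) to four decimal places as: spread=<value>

spread=0.0057

d₁ = [ln(V₀/D) + (r + σ²/2)T] / (σ√T)
   = [ln(111.3696/61.3209) + (0.0619 + 0.5·0.2749²)·4.4478] / (0.2749·√4.4478)
   = [0.596734 + 0.443379] / 0.579759 = 1.794044
d₂ = d₁ − σ√T = 1.794044 − 0.579759 = 1.214285
N(d₁) = 0.963597,  N(d₂) = 0.887681,  e^(−rT) = 0.759330
E₀ = V₀·N(d₁) − D·e^(−rT)·N(d₂)
   = 111.3696·0.963597 − 61.3209·0.759330·0.887681 = 65.982512
B₀ = V₀ − E₀ = 111.3696 − 65.982512 = 45.387088
spread = −(1/T)·ln(B₀/D) − r = −(1/4.4478)·ln(45.387088/61.3209) − 0.0619 = 0.00574987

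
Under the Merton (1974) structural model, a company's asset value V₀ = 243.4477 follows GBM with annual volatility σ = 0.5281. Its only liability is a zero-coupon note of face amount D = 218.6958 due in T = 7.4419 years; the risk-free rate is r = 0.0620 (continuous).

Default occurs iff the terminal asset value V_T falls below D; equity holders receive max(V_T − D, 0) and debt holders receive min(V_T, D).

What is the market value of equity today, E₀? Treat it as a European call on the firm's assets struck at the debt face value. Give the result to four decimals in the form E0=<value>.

d₁ = [ln(V₀/D) + (r + σ²/2)T] / (σ√T)
   = [ln(243.4477/218.6958) + (0.0620 + 0.5·0.5281²)·7.4419] / (0.5281·√7.4419)
   = [0.107220 + 1.499132] / 1.440649 = 1.115020
d₂ = d₁ − σ√T = 1.115020 − 1.440649 = -0.325628
N(d₁) = 0.867579,  N(d₂) = 0.372353,  e^(−rT) = 0.630402
E₀ = V₀·N(d₁) − D·e^(−rT)·N(d₂)
   = 243.4477·0.867579 − 218.6958·0.630402·0.372353 = 159.875270

E0=159.8753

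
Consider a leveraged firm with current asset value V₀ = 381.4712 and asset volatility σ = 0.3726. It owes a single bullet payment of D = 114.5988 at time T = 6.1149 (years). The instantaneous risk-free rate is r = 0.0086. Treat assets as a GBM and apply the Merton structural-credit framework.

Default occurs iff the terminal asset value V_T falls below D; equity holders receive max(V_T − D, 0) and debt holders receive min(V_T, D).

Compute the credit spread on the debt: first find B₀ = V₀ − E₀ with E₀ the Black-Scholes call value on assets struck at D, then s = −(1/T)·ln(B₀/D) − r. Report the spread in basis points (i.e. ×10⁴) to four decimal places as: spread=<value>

spread=107.8258

d₁ = [ln(V₀/D) + (r + σ²/2)T] / (σ√T)
   = [ln(381.4712/114.5988) + (0.0086 + 0.5·0.3726²)·6.1149] / (0.3726·√6.1149)
   = [1.202598 + 0.477056] / 0.921377 = 1.822982
d₂ = d₁ − σ√T = 1.822982 − 0.921377 = 0.901605
N(d₁) = 0.965847,  N(d₂) = 0.816367,  e^(−rT) = 0.948771
E₀ = V₀·N(d₁) − D·e^(−rT)·N(d₂)
   = 381.4712·0.965847 − 114.5988·0.948771·0.816367 = 279.680904
B₀ = V₀ − E₀ = 381.4712 − 279.680904 = 101.790296
spread = −(1/T)·ln(B₀/D) − r = −(1/6.1149)·ln(101.790296/114.5988) − 0.0086 = 0.01078258
in basis points: 0.01078258 × 10⁴ = 107.8258 bp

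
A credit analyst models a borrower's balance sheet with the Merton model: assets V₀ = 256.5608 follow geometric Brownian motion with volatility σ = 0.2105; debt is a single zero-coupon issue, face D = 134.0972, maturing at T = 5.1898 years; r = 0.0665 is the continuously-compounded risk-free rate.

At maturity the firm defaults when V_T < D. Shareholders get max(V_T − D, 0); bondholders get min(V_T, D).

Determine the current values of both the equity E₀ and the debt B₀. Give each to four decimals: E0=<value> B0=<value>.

d₁ = [ln(V₀/D) + (r + σ²/2)T] / (σ√T)
   = [ln(256.5608/134.0972) + (0.0665 + 0.5·0.2105²)·5.1898] / (0.2105·√5.1898)
   = [0.648801 + 0.460102] / 0.479543 = 2.312417
d₂ = d₁ − σ√T = 2.312417 − 0.479543 = 1.832874
N(d₁) = 0.989623,  N(d₂) = 0.966589,  e^(−rT) = 0.708134
E₀ = V₀·N(d₁) − D·e^(−rT)·N(d₂)
   = 256.5608·0.989623 − 134.0972·0.708134·0.966589 = 162.112203
B₀ = V₀ − E₀ = 256.5608 − 162.112203 = 94.448597

E0=162.1122 B0=94.4486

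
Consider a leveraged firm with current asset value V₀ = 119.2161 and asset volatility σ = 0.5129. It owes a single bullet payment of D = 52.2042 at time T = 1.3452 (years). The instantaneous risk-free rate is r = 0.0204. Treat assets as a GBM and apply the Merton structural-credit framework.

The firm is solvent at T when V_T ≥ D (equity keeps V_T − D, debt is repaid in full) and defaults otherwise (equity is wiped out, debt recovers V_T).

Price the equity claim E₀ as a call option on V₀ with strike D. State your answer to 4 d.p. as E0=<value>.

E0=69.9495

d₁ = [ln(V₀/D) + (r + σ²/2)T] / (σ√T)
   = [ln(119.2161/52.2042) + (0.0204 + 0.5·0.5129²)·1.3452] / (0.5129·√1.3452)
   = [0.825775 + 0.204381] / 0.594876 = 1.731716
d₂ = d₁ − σ√T = 1.731716 − 0.594876 = 1.136840
N(d₁) = 0.958338,  N(d₂) = 0.872197,  e^(−rT) = 0.972931
E₀ = V₀·N(d₁) − D·e^(−rT)·N(d₂)
   = 119.2161·0.958338 − 52.2042·0.972931·0.872197 = 69.949452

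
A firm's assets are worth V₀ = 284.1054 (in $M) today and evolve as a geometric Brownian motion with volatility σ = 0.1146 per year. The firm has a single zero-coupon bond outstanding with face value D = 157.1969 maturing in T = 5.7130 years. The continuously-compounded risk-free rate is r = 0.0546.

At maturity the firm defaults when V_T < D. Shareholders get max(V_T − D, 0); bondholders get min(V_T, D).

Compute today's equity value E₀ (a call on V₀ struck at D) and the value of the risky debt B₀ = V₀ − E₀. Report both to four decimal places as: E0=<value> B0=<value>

d₁ = [ln(V₀/D) + (r + σ²/2)T] / (σ√T)
   = [ln(284.1054/157.1969) + (0.0546 + 0.5·0.1146²)·5.7130] / (0.1146·√5.7130)
   = [0.591846 + 0.349445] / 0.273916 = 3.436427
d₂ = d₁ − σ√T = 3.436427 − 0.273916 = 3.162511
N(d₁) = 0.999705,  N(d₂) = 0.999218,  e^(−rT) = 0.732033
E₀ = V₀·N(d₁) − D·e^(−rT)·N(d₂)
   = 284.1054·0.999705 − 157.1969·0.732033·0.999218 = 169.038359
B₀ = V₀ − E₀ = 284.1054 − 169.038359 = 115.067041

E0=169.0384 B0=115.0670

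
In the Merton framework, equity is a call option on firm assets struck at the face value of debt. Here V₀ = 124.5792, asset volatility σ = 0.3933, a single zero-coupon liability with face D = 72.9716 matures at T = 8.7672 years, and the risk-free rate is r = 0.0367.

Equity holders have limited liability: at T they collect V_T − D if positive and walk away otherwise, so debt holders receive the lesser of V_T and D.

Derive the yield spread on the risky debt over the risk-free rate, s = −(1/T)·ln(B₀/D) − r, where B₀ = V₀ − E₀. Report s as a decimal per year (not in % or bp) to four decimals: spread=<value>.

spread=0.0281

d₁ = [ln(V₀/D) + (r + σ²/2)T] / (σ√T)
   = [ln(124.5792/72.9716) + (0.0367 + 0.5·0.3933²)·8.7672] / (0.3933·√8.7672)
   = [0.534871 + 0.999833] / 1.164540 = 1.317863
d₂ = d₁ − σ√T = 1.317863 − 1.164540 = 0.153323
N(d₁) = 0.906225,  N(d₂) = 0.560928,  e^(−rT) = 0.724875
E₀ = V₀·N(d₁) − D·e^(−rT)·N(d₂)
   = 124.5792·0.906225 − 72.9716·0.724875·0.560928 = 83.226361
B₀ = V₀ − E₀ = 124.5792 − 83.226361 = 41.352839
spread = −(1/T)·ln(B₀/D) − r = −(1/8.7672)·ln(41.352839/72.9716) − 0.0367 = 0.02807886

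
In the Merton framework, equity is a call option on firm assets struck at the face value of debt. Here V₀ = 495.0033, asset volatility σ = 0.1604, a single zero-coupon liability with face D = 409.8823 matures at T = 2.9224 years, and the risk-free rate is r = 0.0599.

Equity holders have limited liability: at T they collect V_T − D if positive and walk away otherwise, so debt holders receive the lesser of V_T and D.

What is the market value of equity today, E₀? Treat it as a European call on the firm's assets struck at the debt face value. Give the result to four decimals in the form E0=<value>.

d₁ = [ln(V₀/D) + (r + σ²/2)T] / (σ√T)
   = [ln(495.0033/409.8823) + (0.0599 + 0.5·0.1604²)·2.9224] / (0.1604·√2.9224)
   = [0.188694 + 0.212646] / 0.274204 = 1.463654
d₂ = d₁ − σ√T = 1.463654 − 0.274204 = 1.189450
N(d₁) = 0.928356,  N(d₂) = 0.882869,  e^(−rT) = 0.839414
E₀ = V₀·N(d₁) − D·e^(−rT)·N(d₂)
   = 495.0033·0.928356 − 409.8823·0.839414·0.882869 = 155.778700

E0=155.7787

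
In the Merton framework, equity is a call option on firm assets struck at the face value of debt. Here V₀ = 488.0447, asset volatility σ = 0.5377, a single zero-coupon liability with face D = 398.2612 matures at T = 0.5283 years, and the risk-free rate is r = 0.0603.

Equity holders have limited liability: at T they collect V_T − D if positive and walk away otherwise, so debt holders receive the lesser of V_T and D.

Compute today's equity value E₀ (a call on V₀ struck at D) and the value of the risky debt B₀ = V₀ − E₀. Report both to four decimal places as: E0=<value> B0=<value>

E0=130.5041 B0=357.5406

d₁ = [ln(V₀/D) + (r + σ²/2)T] / (σ√T)
   = [ln(488.0447/398.2612) + (0.0603 + 0.5·0.5377²)·0.5283] / (0.5377·√0.5283)
   = [0.203299 + 0.108228] / 0.390823 = 0.797104
d₂ = d₁ − σ√T = 0.797104 − 0.390823 = 0.406281
N(d₁) = 0.787305,  N(d₂) = 0.657732,  e^(−rT) = 0.968646
E₀ = V₀·N(d₁) − D·e^(−rT)·N(d₂)
   = 488.0447·0.787305 − 398.2612·0.968646·0.657732 = 130.504062
B₀ = V₀ − E₀ = 488.0447 − 130.504062 = 357.540638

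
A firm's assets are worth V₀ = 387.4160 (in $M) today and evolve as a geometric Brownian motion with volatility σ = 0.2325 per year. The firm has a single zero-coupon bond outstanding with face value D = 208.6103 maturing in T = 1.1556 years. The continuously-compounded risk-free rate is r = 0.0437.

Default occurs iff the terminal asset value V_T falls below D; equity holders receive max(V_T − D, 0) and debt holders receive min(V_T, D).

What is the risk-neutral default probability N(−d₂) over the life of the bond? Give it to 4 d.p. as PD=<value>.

PD=0.0053

d₁ = [ln(V₀/D) + (r + σ²/2)T] / (σ√T)
   = [ln(387.4160/208.6103) + (0.0437 + 0.5·0.2325²)·1.1556] / (0.2325·√1.1556)
   = [0.619031 + 0.081733] / 0.249935 = 2.803789
d₂ = d₁ − σ√T = 2.803789 − 0.249935 = 2.553855
risk-neutral PD = N(−d₂) = N(-2.553855) = 0.005327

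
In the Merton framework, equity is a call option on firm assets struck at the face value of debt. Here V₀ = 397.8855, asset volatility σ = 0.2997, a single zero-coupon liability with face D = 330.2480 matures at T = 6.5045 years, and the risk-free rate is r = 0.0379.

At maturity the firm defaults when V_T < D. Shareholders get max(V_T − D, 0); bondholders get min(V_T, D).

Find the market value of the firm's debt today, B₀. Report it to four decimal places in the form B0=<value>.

B0=216.1135

d₁ = [ln(V₀/D) + (r + σ²/2)T] / (σ√T)
   = [ln(397.8855/330.2480) + (0.0379 + 0.5·0.2997²)·6.5045] / (0.2997·√6.5045)
   = [0.186320 + 0.538638] / 0.764353 = 0.948461
d₂ = d₁ − σ√T = 0.948461 − 0.764353 = 0.184108
N(d₁) = 0.828553,  N(d₂) = 0.573036,  e^(−rT) = 0.781515
E₀ = V₀·N(d₁) − D·e^(−rT)·N(d₂)
   = 397.8855·0.828553 − 330.2480·0.781515·0.573036 = 181.772032
B₀ = V₀ − E₀ = 397.8855 − 181.772032 = 216.113468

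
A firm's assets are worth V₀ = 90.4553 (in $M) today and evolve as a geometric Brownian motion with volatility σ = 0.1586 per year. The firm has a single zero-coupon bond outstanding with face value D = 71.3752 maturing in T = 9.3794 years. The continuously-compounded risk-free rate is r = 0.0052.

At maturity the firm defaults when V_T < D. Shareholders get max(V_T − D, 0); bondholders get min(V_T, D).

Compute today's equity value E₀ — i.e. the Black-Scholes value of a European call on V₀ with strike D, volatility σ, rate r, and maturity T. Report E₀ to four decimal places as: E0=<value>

E0=28.9245

d₁ = [ln(V₀/D) + (r + σ²/2)T] / (σ√T)
   = [ln(90.4553/71.3752) + (0.0052 + 0.5·0.1586²)·9.3794] / (0.1586·√9.3794)
   = [0.236905 + 0.166737] / 0.485725 = 0.831010
d₂ = d₁ − σ√T = 0.831010 − 0.485725 = 0.345285
N(d₁) = 0.797016,  N(d₂) = 0.635060,  e^(−rT) = 0.952397
E₀ = V₀·N(d₁) − D·e^(−rT)·N(d₂)
   = 90.4553·0.797016 − 71.3752·0.952397·0.635060 = 28.924507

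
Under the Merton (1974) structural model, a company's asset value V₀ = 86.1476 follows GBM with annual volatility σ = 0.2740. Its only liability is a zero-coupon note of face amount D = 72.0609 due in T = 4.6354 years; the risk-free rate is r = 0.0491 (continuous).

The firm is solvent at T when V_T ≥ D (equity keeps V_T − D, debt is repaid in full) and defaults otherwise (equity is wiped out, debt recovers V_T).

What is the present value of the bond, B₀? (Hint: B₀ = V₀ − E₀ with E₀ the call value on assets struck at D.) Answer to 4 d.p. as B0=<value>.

B0=51.4949

d₁ = [ln(V₀/D) + (r + σ²/2)T] / (σ√T)
   = [ln(86.1476/72.0609) + (0.0491 + 0.5·0.2740²)·4.6354] / (0.2740·√4.6354)
   = [0.178551 + 0.401602] / 0.589921 = 0.983440
d₂ = d₁ − σ√T = 0.983440 − 0.589921 = 0.393519
N(d₁) = 0.837305,  N(d₂) = 0.653032,  e^(−rT) = 0.796444
E₀ = V₀·N(d₁) − D·e^(−rT)·N(d₂)
   = 86.1476·0.837305 − 72.0609·0.796444·0.653032 = 34.652658
B₀ = V₀ − E₀ = 86.1476 − 34.652658 = 51.494942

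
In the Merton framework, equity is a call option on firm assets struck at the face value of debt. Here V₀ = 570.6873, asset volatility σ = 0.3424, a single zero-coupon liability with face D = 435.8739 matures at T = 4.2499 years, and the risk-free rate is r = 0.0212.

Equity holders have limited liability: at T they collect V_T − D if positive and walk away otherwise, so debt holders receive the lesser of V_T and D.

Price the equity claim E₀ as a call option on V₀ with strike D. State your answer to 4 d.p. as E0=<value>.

E0=235.9078

d₁ = [ln(V₀/D) + (r + σ²/2)T] / (σ√T)
   = [ln(570.6873/435.8739) + (0.0212 + 0.5·0.3424²)·4.2499] / (0.3424·√4.2499)
   = [0.269488 + 0.339222] / 0.705867 = 0.862358
d₂ = d₁ − σ√T = 0.862358 − 0.705867 = 0.156491
N(d₁) = 0.805755,  N(d₂) = 0.562177,  e^(−rT) = 0.913842
E₀ = V₀·N(d₁) − D·e^(−rT)·N(d₂)
   = 570.6873·0.805755 − 435.8739·0.913842·0.562177 = 235.907844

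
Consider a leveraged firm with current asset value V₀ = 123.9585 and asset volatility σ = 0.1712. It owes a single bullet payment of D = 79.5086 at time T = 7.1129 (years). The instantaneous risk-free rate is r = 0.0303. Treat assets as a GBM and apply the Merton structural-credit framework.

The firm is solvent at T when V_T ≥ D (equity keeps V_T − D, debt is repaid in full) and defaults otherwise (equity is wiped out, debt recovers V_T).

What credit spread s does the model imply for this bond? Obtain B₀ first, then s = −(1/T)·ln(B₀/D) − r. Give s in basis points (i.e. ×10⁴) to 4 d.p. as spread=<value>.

spread=29.4059

d₁ = [ln(V₀/D) + (r + σ²/2)T] / (σ√T)
   = [ln(123.9585/79.5086) + (0.0303 + 0.5·0.1712²)·7.1129] / (0.1712·√7.1129)
   = [0.444082 + 0.319758] / 0.456591 = 1.672921
d₂ = d₁ − σ√T = 1.672921 − 0.456591 = 1.216330
N(d₁) = 0.952829,  N(d₂) = 0.888070,  e^(−rT) = 0.806121
E₀ = V₀·N(d₁) − D·e^(−rT)·N(d₂)
   = 123.9585·0.952829 − 79.5086·0.806121·0.888070 = 61.191581
B₀ = V₀ − E₀ = 123.9585 − 61.191581 = 62.766919
spread = −(1/T)·ln(B₀/D) − r = −(1/7.1129)·ln(62.766919/79.5086) − 0.0303 = 0.00294059
in basis points: 0.00294059 × 10⁴ = 29.4059 bp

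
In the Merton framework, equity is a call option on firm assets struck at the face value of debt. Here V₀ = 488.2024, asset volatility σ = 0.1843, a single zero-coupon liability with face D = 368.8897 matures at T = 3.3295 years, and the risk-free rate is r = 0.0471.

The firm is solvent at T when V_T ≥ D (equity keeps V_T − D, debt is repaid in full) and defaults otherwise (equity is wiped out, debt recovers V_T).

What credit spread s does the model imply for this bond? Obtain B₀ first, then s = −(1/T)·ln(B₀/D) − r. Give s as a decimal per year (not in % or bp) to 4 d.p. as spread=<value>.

d₁ = [ln(V₀/D) + (r + σ²/2)T] / (σ√T)
   = [ln(488.2024/368.8897) + (0.0471 + 0.5·0.1843²)·3.3295] / (0.1843·√3.3295)
   = [0.280232 + 0.213365] / 0.336291 = 1.467771
d₂ = d₁ − σ√T = 1.467771 − 0.336291 = 1.131480
N(d₁) = 0.928917,  N(d₂) = 0.871073,  e^(−rT) = 0.854858
E₀ = V₀·N(d₁) − D·e^(−rT)·N(d₂)
   = 488.2024·0.928917 − 368.8897·0.854858·0.871073 = 178.807718
B₀ = V₀ − E₀ = 488.2024 − 178.807718 = 309.394682
spread = −(1/T)·ln(B₀/D) − r = −(1/3.3295)·ln(309.394682/368.8897) − 0.0471 = 0.00572473

spread=0.0057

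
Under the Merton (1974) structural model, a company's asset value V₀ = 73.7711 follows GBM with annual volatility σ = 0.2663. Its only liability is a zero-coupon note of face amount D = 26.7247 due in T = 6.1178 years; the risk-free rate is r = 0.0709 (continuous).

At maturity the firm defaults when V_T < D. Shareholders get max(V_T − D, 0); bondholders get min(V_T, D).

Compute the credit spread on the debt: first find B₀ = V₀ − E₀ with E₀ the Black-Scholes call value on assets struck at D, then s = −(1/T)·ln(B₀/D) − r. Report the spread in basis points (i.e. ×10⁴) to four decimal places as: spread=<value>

spread=10.4255

d₁ = [ln(V₀/D) + (r + σ²/2)T] / (σ√T)
   = [ln(73.7711/26.7247) + (0.0709 + 0.5·0.2663²)·6.1178] / (0.2663·√6.1178)
   = [1.015379 + 0.650676] / 0.658671 = 2.529417
d₂ = d₁ − σ√T = 2.529417 − 0.658671 = 1.870746
N(d₁) = 0.994287,  N(d₂) = 0.969310,  e^(−rT) = 0.648073
E₀ = V₀·N(d₁) − D·e^(−rT)·N(d₂)
   = 73.7711·0.994287 − 26.7247·0.648073·0.969310 = 56.561660
B₀ = V₀ − E₀ = 73.7711 − 56.561660 = 17.209440
spread = −(1/T)·ln(B₀/D) − r = −(1/6.1178)·ln(17.209440/26.7247) − 0.0709 = 0.00104255
in basis points: 0.00104255 × 10⁴ = 10.4255 bp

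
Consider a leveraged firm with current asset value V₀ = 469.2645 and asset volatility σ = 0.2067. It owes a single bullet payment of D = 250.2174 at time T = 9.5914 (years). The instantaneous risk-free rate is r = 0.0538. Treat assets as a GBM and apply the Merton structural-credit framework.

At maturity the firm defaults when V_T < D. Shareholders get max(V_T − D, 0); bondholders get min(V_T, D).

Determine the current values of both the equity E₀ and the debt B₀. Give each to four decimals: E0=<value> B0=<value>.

d₁ = [ln(V₀/D) + (r + σ²/2)T] / (σ√T)
   = [ln(469.2645/250.2174) + (0.0538 + 0.5·0.2067²)·9.5914] / (0.2067·√9.5914)
   = [0.628836 + 0.720913] / 0.640150 = 2.108491
d₂ = d₁ − σ√T = 2.108491 − 0.640150 = 1.468341
N(d₁) = 0.982506,  N(d₂) = 0.928994,  e^(−rT) = 0.596893
E₀ = V₀·N(d₁) − D·e^(−rT)·N(d₂)
   = 469.2645·0.982506 − 250.2174·0.596893·0.928994 = 322.306956
B₀ = V₀ − E₀ = 469.2645 − 322.306956 = 146.957544

E0=322.3070 B0=146.9575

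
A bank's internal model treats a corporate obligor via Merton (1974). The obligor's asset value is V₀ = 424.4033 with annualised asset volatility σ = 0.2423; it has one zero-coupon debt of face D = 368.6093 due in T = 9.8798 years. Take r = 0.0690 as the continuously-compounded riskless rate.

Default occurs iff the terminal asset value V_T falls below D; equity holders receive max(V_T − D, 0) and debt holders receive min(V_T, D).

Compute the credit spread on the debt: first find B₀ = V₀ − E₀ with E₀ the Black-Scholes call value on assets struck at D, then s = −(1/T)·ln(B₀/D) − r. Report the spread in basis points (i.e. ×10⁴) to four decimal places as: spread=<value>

d₁ = [ln(V₀/D) + (r + σ²/2)T] / (σ√T)
   = [ln(424.4033/368.6093) + (0.0690 + 0.5·0.2423²)·9.8798] / (0.2423·√9.8798)
   = [0.140947 + 0.971724] / 0.761601 = 1.460963
d₂ = d₁ − σ√T = 1.460963 − 0.761601 = 0.699362
N(d₁) = 0.927987,  N(d₂) = 0.757837,  e^(−rT) = 0.505753
E₀ = V₀·N(d₁) − D·e^(−rT)·N(d₂)
   = 424.4033·0.927987 − 368.6093·0.505753·0.757837 = 252.560759
B₀ = V₀ − E₀ = 424.4033 − 252.560759 = 171.842541
spread = −(1/T)·ln(B₀/D) − r = −(1/9.8798)·ln(171.842541/368.6093) − 0.0690 = 0.00824435
in basis points: 0.00824435 × 10⁴ = 82.4435 bp

spread=82.4435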